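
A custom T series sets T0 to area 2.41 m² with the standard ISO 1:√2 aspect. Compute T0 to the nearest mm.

1305 × 1846 mm

Let the short side be w mm. Then w · w√2 = 2.41 m² = 2,410,000 mm².
w² = 2,410,000/√2, so w ≈ 1305.4 mm; long side = w√2 ≈ 1846.1 mm.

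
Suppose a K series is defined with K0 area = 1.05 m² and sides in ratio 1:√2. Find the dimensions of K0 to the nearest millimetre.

Let the short side be w mm. Then w · w√2 = 1.05 m² = 1,050,000 mm².
w² = 1,050,000/√2, so w ≈ 861.7 mm; long side = w√2 ≈ 1218.6 mm.

862 × 1219 mm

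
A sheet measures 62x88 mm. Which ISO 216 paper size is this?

B8 (62 × 88 mm)

Aspect ratio 88/62 ≈ 1.419 — close to the ISO √2 ≈ 1.414.
In the B-series (B0 = 1000 × 1414 mm): B8 = 62 × 88 mm.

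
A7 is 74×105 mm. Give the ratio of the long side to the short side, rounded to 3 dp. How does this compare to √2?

105 / 74 = 1.419
ISO 216 targets √2 ≈ 1.414; the +0.005 deviation is from mm rounding.

1.419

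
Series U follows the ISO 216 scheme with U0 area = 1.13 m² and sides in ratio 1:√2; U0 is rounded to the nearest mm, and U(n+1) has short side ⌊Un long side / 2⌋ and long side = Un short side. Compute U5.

158 × 223 mm

Let U0's short side be w mm. w · w√2 = 1.13 m² = 1,130,000 mm², so w ≈ 893.9 mm and w√2 ≈ 1264.1 mm → U0 = 894 × 1264 mm.
U1: ⌊1264/2⌋ × 894 = 632 × 894 mm
U2: ⌊894/2⌋ × 632 = 447 × 632 mm
U3: ⌊632/2⌋ × 447 = 316 × 447 mm
U4: ⌊447/2⌋ × 316 = 223 × 316 mm
U5: ⌊316/2⌋ × 223 = 158 × 223 mm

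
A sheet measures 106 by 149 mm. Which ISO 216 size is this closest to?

A6 (105 × 148 mm)

Aspect ratio 149/106 ≈ 1.406 — close to the ISO √2 ≈ 1.414.
In the A-series (A0 area = 1 m²): A6 = 105 × 148 mm.
Off by 2 mm total — nearest standard size.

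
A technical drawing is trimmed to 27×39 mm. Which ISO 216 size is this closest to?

C10 (28 × 40 mm)

Aspect ratio 39/27 ≈ 1.444 (ISO target is √2 ≈ 1.414).
In the C-series (envelope sizes, between A and B): C10 = 28 × 40 mm.
Off by 2 mm total — nearest standard size.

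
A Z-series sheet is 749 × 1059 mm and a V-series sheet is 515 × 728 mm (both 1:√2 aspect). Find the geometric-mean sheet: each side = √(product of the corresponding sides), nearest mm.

621 × 878 mm

Short side: √(749 · 515) = √385735 ≈ 621.1 → 621 mm
Long side: √(1059 · 728) = √770952 ≈ 878.0 → 878 mm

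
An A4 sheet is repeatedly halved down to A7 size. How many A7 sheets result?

Each ISO step halves the sheet: 1 × A4 → 2 × A5 → 4 × A6 → 8 × A7
From A4 to A7 is 3 halving steps: 2^3 = 8.

8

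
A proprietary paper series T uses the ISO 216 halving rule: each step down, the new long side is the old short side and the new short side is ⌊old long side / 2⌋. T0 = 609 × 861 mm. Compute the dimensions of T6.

76 × 107 mm

T1 = 430 × 609 mm (from T0 by 1 halving).
T2: ⌊609/2⌋ × 430 = 304 × 430 mm
T3: ⌊430/2⌋ × 304 = 215 × 304 mm
T4: ⌊304/2⌋ × 215 = 152 × 215 mm
T5: ⌊215/2⌋ × 152 = 107 × 152 mm
T6: ⌊152/2⌋ × 107 = 76 × 107 mm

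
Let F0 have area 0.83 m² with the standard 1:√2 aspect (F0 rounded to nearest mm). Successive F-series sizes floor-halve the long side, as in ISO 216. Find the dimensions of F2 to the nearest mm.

383 × 541 mm

Let F0's short side be w mm. w · w√2 = 0.83 m² = 830,000 mm², so w ≈ 766.1 mm and w√2 ≈ 1083.4 mm → F0 = 766 × 1083 mm.
F1: ⌊1083/2⌋ × 766 = 541 × 766 mm
F2: ⌊766/2⌋ × 541 = 383 × 541 mm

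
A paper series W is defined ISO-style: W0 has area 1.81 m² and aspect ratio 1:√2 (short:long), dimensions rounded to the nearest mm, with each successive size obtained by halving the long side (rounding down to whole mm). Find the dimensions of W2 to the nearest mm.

565 × 800 mm

Let W0's short side be w mm. w · w√2 = 1.81 m² = 1,810,000 mm², so w ≈ 1131.3 mm and w√2 ≈ 1599.9 mm → W0 = 1131 × 1600 mm.
W1: ⌊1600/2⌋ × 1131 = 800 × 1131 mm
W2: ⌊1131/2⌋ × 800 = 565 × 800 mm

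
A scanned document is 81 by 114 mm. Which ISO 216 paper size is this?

Aspect ratio 114/81 ≈ 1.407 — close to the ISO √2 ≈ 1.414.
In the C-series (envelope sizes, between A and B): C7 = 81 × 114 mm.

C7 (81 × 114 mm)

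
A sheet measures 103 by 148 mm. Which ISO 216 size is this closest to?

A6 (105 × 148 mm)

Aspect ratio 148/103 ≈ 1.437 (ISO target is √2 ≈ 1.414).
In the A-series (A0 area = 1 m²): A6 = 105 × 148 mm.
Off by 2 mm total — nearest standard size.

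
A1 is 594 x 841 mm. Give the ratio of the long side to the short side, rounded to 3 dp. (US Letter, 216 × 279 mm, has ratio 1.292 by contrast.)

841 / 594 = 1.416
ISO 216 targets √2 ≈ 1.414; the +0.002 deviation is from mm rounding.

1.416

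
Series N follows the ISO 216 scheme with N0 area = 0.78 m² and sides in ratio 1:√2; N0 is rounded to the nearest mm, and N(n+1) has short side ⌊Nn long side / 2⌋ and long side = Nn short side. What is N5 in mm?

Let N0's short side be w mm. w · w√2 = 0.78 m² = 780,000 mm², so w ≈ 742.7 mm and w√2 ≈ 1050.3 mm → N0 = 743 × 1050 mm.
N1: ⌊1050/2⌋ × 743 = 525 × 743 mm
N2: ⌊743/2⌋ × 525 = 371 × 525 mm
N3: ⌊525/2⌋ × 371 = 262 × 371 mm
N4: ⌊371/2⌋ × 262 = 185 × 262 mm
N5: ⌊262/2⌋ × 185 = 131 × 185 mm

131 × 185 mm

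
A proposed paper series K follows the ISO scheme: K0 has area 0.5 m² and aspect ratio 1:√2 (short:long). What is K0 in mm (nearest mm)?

595 × 841 mm

Let the short side be w mm. Then w · w√2 = 0.5 m² = 500,000 mm².
w² = 500,000/√2, so w ≈ 594.6 mm; long side = w√2 ≈ 840.9 mm.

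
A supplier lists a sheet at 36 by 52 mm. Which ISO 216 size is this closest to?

A9 (37 × 52 mm)

Aspect ratio 52/36 ≈ 1.444 (ISO target is √2 ≈ 1.414).
In the A-series (A0 area = 1 m²): A9 = 37 × 52 mm.
Off by 1 mm total — nearest standard size.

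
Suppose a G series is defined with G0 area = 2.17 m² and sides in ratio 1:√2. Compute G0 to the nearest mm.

1239 × 1752 mm

Let the short side be w mm. Then w · w√2 = 2.17 m² = 2,170,000 mm².
w² = 2,170,000/√2, so w ≈ 1238.7 mm; long side = w√2 ≈ 1751.8 mm.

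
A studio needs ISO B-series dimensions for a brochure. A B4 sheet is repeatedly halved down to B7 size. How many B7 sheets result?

Each ISO step halves the sheet: 1 × B4 → 2 × B5 → 4 × B6 → 8 × B7
From B4 to B7 is 3 halving steps: 2^3 = 8.

8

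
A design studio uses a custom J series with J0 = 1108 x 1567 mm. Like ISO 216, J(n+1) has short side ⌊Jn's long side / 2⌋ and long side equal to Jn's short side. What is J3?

391 × 554 mm

J1: ⌊1567/2⌋ × 1108 = 783 × 1108 mm
J2: ⌊1108/2⌋ × 783 = 554 × 783 mm
J3: ⌊783/2⌋ × 554 = 391 × 554 mm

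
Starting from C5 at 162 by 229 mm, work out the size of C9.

40 × 57 mm

C6: ⌊229/2⌋ × 162 = 114 × 162 mm
C7: ⌊162/2⌋ × 114 = 81 × 114 mm
C8: ⌊114/2⌋ × 81 = 57 × 81 mm
C9: ⌊81/2⌋ × 57 = 40 × 57 mm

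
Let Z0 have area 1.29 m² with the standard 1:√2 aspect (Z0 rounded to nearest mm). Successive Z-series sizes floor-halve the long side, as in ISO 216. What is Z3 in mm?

337 × 477 mm

Let Z0's short side be w mm. w · w√2 = 1.29 m² = 1,290,000 mm², so w ≈ 955.1 mm and w√2 ≈ 1350.7 mm → Z0 = 955 × 1351 mm.
Z1: ⌊1351/2⌋ × 955 = 675 × 955 mm
Z2: ⌊955/2⌋ × 675 = 477 × 675 mm
Z3: ⌊675/2⌋ × 477 = 337 × 477 mm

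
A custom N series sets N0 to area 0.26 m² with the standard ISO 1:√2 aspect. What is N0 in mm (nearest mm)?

Let the short side be w mm. Then w · w√2 = 0.26 m² = 260,000 mm².
w² = 260,000/√2, so w ≈ 428.8 mm; long side = w√2 ≈ 606.4 mm.

429 × 606 mm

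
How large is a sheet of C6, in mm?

C0 = 917 × 1297 mm (C0 is the geometric mean of A0 and B0, aspect 1:√2).
C1: ⌊1297/2⌋ × 917 = 648 × 917 mm
C2: ⌊917/2⌋ × 648 = 458 × 648 mm
C3: ⌊648/2⌋ × 458 = 324 × 458 mm
C4: ⌊458/2⌋ × 324 = 229 × 324 mm
C5: ⌊324/2⌋ × 229 = 162 × 229 mm
C6: ⌊229/2⌋ × 162 = 114 × 162 mm

114 × 162 mm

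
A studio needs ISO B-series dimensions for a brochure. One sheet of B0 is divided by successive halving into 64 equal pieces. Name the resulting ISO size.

64 = 2^6, so 6 halving steps.
B0 → B1 → … → B6 after 6 steps.

B6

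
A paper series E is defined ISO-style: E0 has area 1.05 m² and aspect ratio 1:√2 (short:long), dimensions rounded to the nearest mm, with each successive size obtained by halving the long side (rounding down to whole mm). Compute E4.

Let E0's short side be w mm. w · w√2 = 1.05 m² = 1,050,000 mm², so w ≈ 861.7 mm and w√2 ≈ 1218.6 mm → E0 = 862 × 1219 mm.
E1: ⌊1219/2⌋ × 862 = 609 × 862 mm
E2: ⌊862/2⌋ × 609 = 431 × 609 mm
E3: ⌊609/2⌋ × 431 = 304 × 431 mm
E4: ⌊431/2⌋ × 304 = 215 × 304 mm

215 × 304 mm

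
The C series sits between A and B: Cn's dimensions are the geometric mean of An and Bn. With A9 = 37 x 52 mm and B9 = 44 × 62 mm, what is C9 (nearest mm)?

Short side: √(37 · 44) = √1628 ≈ 40.3 → 40 mm
Long side: √(52 · 62) = √3224 ≈ 56.8 → 57 mm

40 × 57 mm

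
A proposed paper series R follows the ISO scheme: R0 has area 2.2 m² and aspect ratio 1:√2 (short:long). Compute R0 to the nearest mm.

1247 × 1764 mm

Let the short side be w mm. Then w · w√2 = 2.2 m² = 2,200,000 mm².
w² = 2,200,000/√2, so w ≈ 1247.3 mm; long side = w√2 ≈ 1763.9 mm.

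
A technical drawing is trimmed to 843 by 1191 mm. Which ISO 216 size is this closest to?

Aspect ratio 1191/843 ≈ 1.413 — close to the ISO √2 ≈ 1.414.
In the A-series (A0 area = 1 m²): A0 = 841 × 1189 mm.
Off by 4 mm total — nearest standard size.

A0 (841 × 1189 mm)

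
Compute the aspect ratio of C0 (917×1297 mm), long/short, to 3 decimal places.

1297 / 917 = 1.414
Matches √2 ≈ 1.414 — the ISO 216 defining ratio.

1.414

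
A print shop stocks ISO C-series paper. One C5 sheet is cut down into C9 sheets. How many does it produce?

Each ISO step halves the sheet: 1 × C5 → 2 × C6 → 4 × C7 → 8 × C8 → …
From C5 to C9 is 4 halving steps: 2^4 = 16.

16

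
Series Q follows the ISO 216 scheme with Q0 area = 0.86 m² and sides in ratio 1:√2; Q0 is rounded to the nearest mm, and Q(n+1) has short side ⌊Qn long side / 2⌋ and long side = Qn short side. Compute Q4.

195 × 275 mm

Let Q0's short side be w mm. w · w√2 = 0.86 m² = 860,000 mm², so w ≈ 779.8 mm and w√2 ≈ 1102.8 mm → Q0 = 780 × 1103 mm.
Q1: ⌊1103/2⌋ × 780 = 551 × 780 mm
Q2: ⌊780/2⌋ × 551 = 390 × 551 mm
Q3: ⌊551/2⌋ × 390 = 275 × 390 mm
Q4: ⌊390/2⌋ × 275 = 195 × 275 mm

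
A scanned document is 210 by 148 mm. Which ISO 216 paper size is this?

A5 (148 × 210 mm)

Aspect ratio 210/148 ≈ 1.419 — close to the ISO √2 ≈ 1.414.
In the A-series (A0 area = 1 m²): A5 = 148 × 210 mm.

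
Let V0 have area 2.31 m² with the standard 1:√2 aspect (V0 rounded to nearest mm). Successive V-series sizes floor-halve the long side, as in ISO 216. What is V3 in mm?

451 × 639 mm

Let V0's short side be w mm. w · w√2 = 2.31 m² = 2,310,000 mm², so w ≈ 1278.1 mm and w√2 ≈ 1807.4 mm → V0 = 1278 × 1807 mm.
V1: ⌊1807/2⌋ × 1278 = 903 × 1278 mm
V2: ⌊1278/2⌋ × 903 = 639 × 903 mm
V3: ⌊903/2⌋ × 639 = 451 × 639 mm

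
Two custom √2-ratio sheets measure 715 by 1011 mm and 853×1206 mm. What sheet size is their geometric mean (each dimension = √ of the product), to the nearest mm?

781 × 1104 mm

Short side: √(715 · 853) = √609895 ≈ 781.0 → 781 mm
Long side: √(1011 · 1206) = √1219266 ≈ 1104.2 → 1104 mm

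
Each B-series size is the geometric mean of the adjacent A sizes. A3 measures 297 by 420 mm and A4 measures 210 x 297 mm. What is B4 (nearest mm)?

250 × 353 mm

Short side: √(297 · 210) = √62370 ≈ 249.7 → 250 mm
Long side: √(420 · 297) = √124740 ≈ 353.2 → 353 mm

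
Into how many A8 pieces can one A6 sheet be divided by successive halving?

4

Each ISO step halves the sheet: 1 × A6 → 2 × A7 → 4 × A8
From A6 to A8 is 2 halving steps: 2^2 = 4.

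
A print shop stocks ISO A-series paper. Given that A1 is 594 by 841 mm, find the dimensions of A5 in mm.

148 × 210 mm

A2: ⌊841/2⌋ × 594 = 420 × 594 mm
A3: ⌊594/2⌋ × 420 = 297 × 420 mm
A4: ⌊420/2⌋ × 297 = 210 × 297 mm
A5: ⌊297/2⌋ × 210 = 148 × 210 mm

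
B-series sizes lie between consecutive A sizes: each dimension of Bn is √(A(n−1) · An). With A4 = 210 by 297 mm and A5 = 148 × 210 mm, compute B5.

Short side: √(210 · 148) = √31080 ≈ 176.3 → 176 mm
Long side: √(297 · 210) = √62370 ≈ 249.7 → 250 mm

176 × 250 mm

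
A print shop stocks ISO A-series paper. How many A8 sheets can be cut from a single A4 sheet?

A4 = 210 × 297 mm; A8 = 52 × 74 mm.
Each halving step doubles the count; 4 steps from A4 to A8.
2^4 = 16.

16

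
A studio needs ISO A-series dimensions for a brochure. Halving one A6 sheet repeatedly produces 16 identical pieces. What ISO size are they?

16 = 2^4, so 4 halving steps.
A6 → A7 → … → A10 after 4 steps.

A10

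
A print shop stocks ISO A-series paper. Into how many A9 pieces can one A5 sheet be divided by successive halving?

16

Each ISO step halves the sheet: 1 × A5 → 2 × A6 → 4 × A7 → 8 × A8 → …
From A5 to A9 is 4 halving steps: 2^4 = 16.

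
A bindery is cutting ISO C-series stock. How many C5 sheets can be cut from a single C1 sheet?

Each ISO step halves the sheet: 1 × C1 → 2 × C2 → 4 × C3 → 8 × C4 → …
From C1 to C5 is 4 halving steps: 2^4 = 16.

16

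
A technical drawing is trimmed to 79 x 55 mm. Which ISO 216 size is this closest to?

C8 (57 × 81 mm)

Aspect ratio 79/55 ≈ 1.436 (ISO target is √2 ≈ 1.414).
In the C-series (envelope sizes, between A and B): C8 = 57 × 81 mm.
Off by 4 mm total — nearest standard size.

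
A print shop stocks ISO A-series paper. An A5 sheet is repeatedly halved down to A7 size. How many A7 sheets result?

4

Each ISO step halves the sheet: 1 × A5 → 2 × A6 → 4 × A7
From A5 to A7 is 2 halving steps: 2^2 = 4.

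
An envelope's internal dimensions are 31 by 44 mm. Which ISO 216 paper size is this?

Aspect ratio 44/31 ≈ 1.419 — close to the ISO √2 ≈ 1.414.
In the B-series (B0 = 1000 × 1414 mm): B10 = 31 × 44 mm.

B10 (31 × 44 mm)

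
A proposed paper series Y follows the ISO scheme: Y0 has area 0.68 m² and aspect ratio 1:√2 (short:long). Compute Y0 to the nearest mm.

Let the short side be w mm. Then w · w√2 = 0.68 m² = 680,000 mm².
w² = 680,000/√2, so w ≈ 693.4 mm; long side = w√2 ≈ 980.6 mm.

693 × 981 mm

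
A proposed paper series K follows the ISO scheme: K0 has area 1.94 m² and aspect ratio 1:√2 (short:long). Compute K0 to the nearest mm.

1171 × 1656 mm

Let the short side be w mm. Then w · w√2 = 1.94 m² = 1,940,000 mm².
w² = 1,940,000/√2, so w ≈ 1171.2 mm; long side = w√2 ≈ 1656.4 mm.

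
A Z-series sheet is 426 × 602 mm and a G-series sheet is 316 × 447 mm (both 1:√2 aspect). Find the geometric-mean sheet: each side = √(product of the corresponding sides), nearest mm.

Short side: √(426 · 316) = √134616 ≈ 366.9 → 367 mm
Long side: √(602 · 447) = √269094 ≈ 518.7 → 519 mm

367 × 519 mm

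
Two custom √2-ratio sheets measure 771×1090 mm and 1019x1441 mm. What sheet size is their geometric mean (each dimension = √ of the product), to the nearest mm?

Short side: √(771 · 1019) = √785649 ≈ 886.4 → 886 mm
Long side: √(1090 · 1441) = √1570690 ≈ 1253.3 → 1253 mm

886 × 1253 mm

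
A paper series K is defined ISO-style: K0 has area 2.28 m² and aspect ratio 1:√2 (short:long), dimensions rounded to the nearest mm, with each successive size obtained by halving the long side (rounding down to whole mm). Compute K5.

Let K0's short side be w mm. w · w√2 = 2.28 m² = 2,280,000 mm², so w ≈ 1269.7 mm and w√2 ≈ 1795.7 mm → K0 = 1270 × 1796 mm.
K1: ⌊1796/2⌋ × 1270 = 898 × 1270 mm
K2: ⌊1270/2⌋ × 898 = 635 × 898 mm
K3: ⌊898/2⌋ × 635 = 449 × 635 mm
K4: ⌊635/2⌋ × 449 = 317 × 449 mm
K5: ⌊449/2⌋ × 317 = 224 × 317 mm

224 × 317 mm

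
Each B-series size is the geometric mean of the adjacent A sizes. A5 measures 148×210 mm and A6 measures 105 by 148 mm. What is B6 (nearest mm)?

125 × 176 mm

Short side: √(148 · 105) = √15540 ≈ 124.7 → 125 mm
Long side: √(210 · 148) = √31080 ≈ 176.3 → 176 mm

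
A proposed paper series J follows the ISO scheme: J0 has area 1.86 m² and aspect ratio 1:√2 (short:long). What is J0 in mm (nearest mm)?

Let the short side be w mm. Then w · w√2 = 1.86 m² = 1,860,000 mm².
w² = 1,860,000/√2, so w ≈ 1146.8 mm; long side = w√2 ≈ 1621.9 mm.

1147 × 1622 mm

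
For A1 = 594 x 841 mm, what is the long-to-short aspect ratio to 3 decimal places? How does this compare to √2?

1.416

841 / 594 = 1.416
ISO 216 targets √2 ≈ 1.414; the +0.002 deviation is from mm rounding.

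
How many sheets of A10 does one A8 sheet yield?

4

Each ISO step halves the sheet: 1 × A8 → 2 × A9 → 4 × A10
From A8 to A10 is 2 halving steps: 2^2 = 4.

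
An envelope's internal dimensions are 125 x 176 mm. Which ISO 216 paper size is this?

B6 (125 × 176 mm)

Aspect ratio 176/125 ≈ 1.408 — close to the ISO √2 ≈ 1.414.
In the B-series (B0 = 1000 × 1414 mm): B6 = 125 × 176 mm.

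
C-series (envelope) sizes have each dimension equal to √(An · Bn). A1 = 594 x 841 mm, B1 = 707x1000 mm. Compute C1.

648 × 917 mm

Short side: √(594 · 707) = √419958 ≈ 648.0 → 648 mm
Long side: √(841 · 1000) = √841000 ≈ 917.1 → 917 mm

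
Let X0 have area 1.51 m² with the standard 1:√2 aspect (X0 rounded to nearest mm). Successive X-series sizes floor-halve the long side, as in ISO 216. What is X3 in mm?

365 × 516 mm

Let X0's short side be w mm. w · w√2 = 1.51 m² = 1,510,000 mm², so w ≈ 1033.3 mm and w√2 ≈ 1461.3 mm → X0 = 1033 × 1461 mm.
X1: ⌊1461/2⌋ × 1033 = 730 × 1033 mm
X2: ⌊1033/2⌋ × 730 = 516 × 730 mm
X3: ⌊730/2⌋ × 516 = 365 × 516 mm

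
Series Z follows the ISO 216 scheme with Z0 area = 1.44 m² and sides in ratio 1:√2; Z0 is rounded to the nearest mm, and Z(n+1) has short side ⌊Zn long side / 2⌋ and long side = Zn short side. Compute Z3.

356 × 504 mm

Let Z0's short side be w mm. w · w√2 = 1.44 m² = 1,440,000 mm², so w ≈ 1009.1 mm and w√2 ≈ 1427.0 mm → Z0 = 1009 × 1427 mm.
Z1: ⌊1427/2⌋ × 1009 = 713 × 1009 mm
Z2: ⌊1009/2⌋ × 713 = 504 × 713 mm
Z3: ⌊713/2⌋ × 504 = 356 × 504 mm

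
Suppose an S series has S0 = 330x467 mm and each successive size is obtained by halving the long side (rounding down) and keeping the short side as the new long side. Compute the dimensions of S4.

S1: ⌊467/2⌋ × 330 = 233 × 330 mm
S2: ⌊330/2⌋ × 233 = 165 × 233 mm
S3: ⌊233/2⌋ × 165 = 116 × 165 mm
S4: ⌊165/2⌋ × 116 = 82 × 116 mm

82 × 116 mm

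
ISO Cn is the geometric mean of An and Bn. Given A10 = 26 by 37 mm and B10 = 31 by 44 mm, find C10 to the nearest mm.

Short side: √(26 · 31) = √806 ≈ 28.4 → 28 mm
Long side: √(37 · 44) = √1628 ≈ 40.3 → 40 mm

28 × 40 mm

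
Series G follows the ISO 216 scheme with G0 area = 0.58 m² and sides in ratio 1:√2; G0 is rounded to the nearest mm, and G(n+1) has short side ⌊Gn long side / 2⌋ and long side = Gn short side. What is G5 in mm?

113 × 160 mm

Let G0's short side be w mm. w · w√2 = 0.58 m² = 580,000 mm², so w ≈ 640.4 mm and w√2 ≈ 905.7 mm → G0 = 640 × 906 mm.
G1: ⌊906/2⌋ × 640 = 453 × 640 mm
G2: ⌊640/2⌋ × 453 = 320 × 453 mm
G3: ⌊453/2⌋ × 320 = 226 × 320 mm
G4: ⌊320/2⌋ × 226 = 160 × 226 mm
G5: ⌊226/2⌋ × 160 = 113 × 160 mm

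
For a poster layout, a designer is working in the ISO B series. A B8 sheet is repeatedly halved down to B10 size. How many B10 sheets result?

Each ISO step halves the sheet: 1 × B8 → 2 × B9 → 4 × B10
From B8 to B10 is 2 halving steps: 2^2 = 4.

4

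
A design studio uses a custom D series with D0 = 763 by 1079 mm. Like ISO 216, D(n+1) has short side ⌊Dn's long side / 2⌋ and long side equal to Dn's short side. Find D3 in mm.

269 × 381 mm

D1: ⌊1079/2⌋ × 763 = 539 × 763 mm
D2: ⌊763/2⌋ × 539 = 381 × 539 mm
D3: ⌊539/2⌋ × 381 = 269 × 381 mm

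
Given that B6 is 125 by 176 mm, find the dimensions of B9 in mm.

44 × 62 mm

B7: ⌊176/2⌋ × 125 = 88 × 125 mm
B8: ⌊125/2⌋ × 88 = 62 × 88 mm
B9: ⌊88/2⌋ × 62 = 44 × 62 mm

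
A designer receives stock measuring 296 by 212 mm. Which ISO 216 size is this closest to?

Aspect ratio 296/212 ≈ 1.396 (ISO target is √2 ≈ 1.414).
In the A-series (A0 area = 1 m²): A4 = 210 × 297 mm.
Off by 3 mm total — nearest standard size.

A4 (210 × 297 mm)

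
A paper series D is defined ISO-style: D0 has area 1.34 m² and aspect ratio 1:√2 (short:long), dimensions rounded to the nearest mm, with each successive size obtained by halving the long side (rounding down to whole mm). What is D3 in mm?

344 × 486 mm

Let D0's short side be w mm. w · w√2 = 1.34 m² = 1,340,000 mm², so w ≈ 973.4 mm and w√2 ≈ 1376.6 mm → D0 = 973 × 1377 mm.
D1: ⌊1377/2⌋ × 973 = 688 × 973 mm
D2: ⌊973/2⌋ × 688 = 486 × 688 mm
D3: ⌊688/2⌋ × 486 = 344 × 486 mm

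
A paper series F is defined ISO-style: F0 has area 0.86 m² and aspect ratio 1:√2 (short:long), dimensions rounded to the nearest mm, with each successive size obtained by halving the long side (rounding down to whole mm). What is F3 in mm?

Let F0's short side be w mm. w · w√2 = 0.86 m² = 860,000 mm², so w ≈ 779.8 mm and w√2 ≈ 1102.8 mm → F0 = 780 × 1103 mm.
F1: ⌊1103/2⌋ × 780 = 551 × 780 mm
F2: ⌊780/2⌋ × 551 = 390 × 551 mm
F3: ⌊551/2⌋ × 390 = 275 × 390 mm

275 × 390 mm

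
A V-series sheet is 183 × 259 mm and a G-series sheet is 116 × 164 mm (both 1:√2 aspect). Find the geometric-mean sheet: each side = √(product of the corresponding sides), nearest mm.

Short side: √(183 · 116) = √21228 ≈ 145.7 → 146 mm
Long side: √(259 · 164) = √42476 ≈ 206.1 → 206 mm

146 × 206 mm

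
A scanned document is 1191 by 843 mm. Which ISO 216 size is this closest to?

Aspect ratio 1191/843 ≈ 1.413 — close to the ISO √2 ≈ 1.414.
In the A-series (A0 area = 1 m²): A0 = 841 × 1189 mm.
Off by 4 mm total — nearest standard size.

A0 (841 × 1189 mm)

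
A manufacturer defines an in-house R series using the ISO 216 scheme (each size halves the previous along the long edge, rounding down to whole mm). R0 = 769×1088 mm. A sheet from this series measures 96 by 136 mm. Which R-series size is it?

R0: 769 × 1088 mm
R1: 544 × 769 mm
R2: 384 × 544 mm
R3: 272 × 384 mm
R4: 192 × 272 mm
R5: 136 × 192 mm
R6: 96 × 136 mm
R7: 68 × 96 mm
→ matches R6.

R6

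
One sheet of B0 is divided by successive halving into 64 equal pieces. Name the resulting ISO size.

B6

64 = 2^6, so 6 halving steps.
B0 → B1 → … → B6 after 6 steps.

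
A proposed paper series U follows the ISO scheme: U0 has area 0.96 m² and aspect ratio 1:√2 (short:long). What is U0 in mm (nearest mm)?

Let the short side be w mm. Then w · w√2 = 0.96 m² = 960,000 mm².
w² = 960,000/√2, so w ≈ 823.9 mm; long side = w√2 ≈ 1165.2 mm.

824 × 1165 mm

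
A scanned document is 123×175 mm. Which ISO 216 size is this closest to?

B6 (125 × 176 mm)

Aspect ratio 175/123 ≈ 1.423 — close to the ISO √2 ≈ 1.414.
In the B-series (B0 = 1000 × 1414 mm): B6 = 125 × 176 mm.
Off by 3 mm total — nearest standard size.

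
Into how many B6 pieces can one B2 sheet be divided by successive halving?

16

Each ISO step halves the sheet: 1 × B2 → 2 × B3 → 4 × B4 → 8 × B5 → …
From B2 to B6 is 4 halving steps: 2^4 = 16.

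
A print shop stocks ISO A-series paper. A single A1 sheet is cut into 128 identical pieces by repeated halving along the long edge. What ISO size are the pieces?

128 = 2^7, so 7 halving steps.
A1 → A2 → … → A8 after 7 steps.

A8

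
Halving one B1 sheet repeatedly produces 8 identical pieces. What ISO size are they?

8 = 2^3, so 3 halving steps.
B1 → B2 → … → B4 after 3 steps.

B4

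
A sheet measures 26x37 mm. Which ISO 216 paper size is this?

Aspect ratio 37/26 ≈ 1.423 — close to the ISO √2 ≈ 1.414.
In the A-series (A0 area = 1 m²): A10 = 26 × 37 mm.

A10 (26 × 37 mm)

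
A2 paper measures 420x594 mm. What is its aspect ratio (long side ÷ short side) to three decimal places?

594 / 420 = 1.414
Matches √2 ≈ 1.414 — the ISO 216 defining ratio.

1.414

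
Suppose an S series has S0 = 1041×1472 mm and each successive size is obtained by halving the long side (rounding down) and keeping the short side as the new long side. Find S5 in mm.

S1: ⌊1472/2⌋ × 1041 = 736 × 1041 mm
S2: ⌊1041/2⌋ × 736 = 520 × 736 mm
S3: ⌊736/2⌋ × 520 = 368 × 520 mm
S4: ⌊520/2⌋ × 368 = 260 × 368 mm
S5: ⌊368/2⌋ × 260 = 184 × 260 mm

184 × 260 mm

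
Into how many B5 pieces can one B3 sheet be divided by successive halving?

Each ISO step halves the sheet: 1 × B3 → 2 × B4 → 4 × B5
From B3 to B5 is 2 halving steps: 2^2 = 4.

4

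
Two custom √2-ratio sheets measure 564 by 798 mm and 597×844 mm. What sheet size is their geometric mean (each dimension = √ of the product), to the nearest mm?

Short side: √(564 · 597) = √336708 ≈ 580.3 → 580 mm
Long side: √(798 · 844) = √673512 ≈ 820.7 → 821 mm

580 × 821 mm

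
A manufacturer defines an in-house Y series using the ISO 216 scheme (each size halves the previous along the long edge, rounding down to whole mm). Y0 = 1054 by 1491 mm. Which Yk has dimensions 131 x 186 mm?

Y0: 1054 × 1491 mm
Y1: 745 × 1054 mm
Y2: 527 × 745 mm
Y3: 372 × 527 mm
Y4: 263 × 372 mm
Y5: 186 × 263 mm
Y6: 131 × 186 mm
Y7: 93 × 131 mm
→ matches Y6.

Y6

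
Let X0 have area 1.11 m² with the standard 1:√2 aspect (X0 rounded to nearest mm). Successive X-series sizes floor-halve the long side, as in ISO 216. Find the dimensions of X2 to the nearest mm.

443 × 626 mm

Let X0's short side be w mm. w · w√2 = 1.11 m² = 1,110,000 mm², so w ≈ 885.9 mm and w√2 ≈ 1252.9 mm → X0 = 886 × 1253 mm.
X1: ⌊1253/2⌋ × 886 = 626 × 886 mm
X2: ⌊886/2⌋ × 626 = 443 × 626 mm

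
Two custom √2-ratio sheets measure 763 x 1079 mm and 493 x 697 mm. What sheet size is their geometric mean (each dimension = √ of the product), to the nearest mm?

Short side: √(763 · 493) = √376159 ≈ 613.3 → 613 mm
Long side: √(1079 · 697) = √752063 ≈ 867.2 → 867 mm

613 × 867 mm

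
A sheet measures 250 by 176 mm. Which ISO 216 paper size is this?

B5 (176 × 250 mm)

Aspect ratio 250/176 ≈ 1.420 — close to the ISO √2 ≈ 1.414.
In the B-series (B0 = 1000 × 1414 mm): B5 = 176 × 250 mm.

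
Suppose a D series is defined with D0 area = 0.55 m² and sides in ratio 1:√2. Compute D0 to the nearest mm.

Let the short side be w mm. Then w · w√2 = 0.55 m² = 550,000 mm².
w² = 550,000/√2, so w ≈ 623.6 mm; long side = w√2 ≈ 881.9 mm.

624 × 882 mm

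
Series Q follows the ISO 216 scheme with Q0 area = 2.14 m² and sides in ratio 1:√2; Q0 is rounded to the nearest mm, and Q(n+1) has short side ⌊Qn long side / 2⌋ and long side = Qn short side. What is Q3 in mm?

435 × 615 mm

Let Q0's short side be w mm. w · w√2 = 2.14 m² = 2,140,000 mm², so w ≈ 1230.1 mm and w√2 ≈ 1739.7 mm → Q0 = 1230 × 1740 mm.
Q1: ⌊1740/2⌋ × 1230 = 870 × 1230 mm
Q2: ⌊1230/2⌋ × 870 = 615 × 870 mm
Q3: ⌊870/2⌋ × 615 = 435 × 615 mm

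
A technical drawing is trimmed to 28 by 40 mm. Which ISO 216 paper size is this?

C10 (28 × 40 mm)

Aspect ratio 40/28 ≈ 1.429 — close to the ISO √2 ≈ 1.414.
In the C-series (envelope sizes, between A and B): C10 = 28 × 40 mm.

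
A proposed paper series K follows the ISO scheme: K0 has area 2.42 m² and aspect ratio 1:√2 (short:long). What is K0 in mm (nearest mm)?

Let the short side be w mm. Then w · w√2 = 2.42 m² = 2,420,000 mm².
w² = 2,420,000/√2, so w ≈ 1308.1 mm; long side = w√2 ≈ 1850.0 mm.

1308 × 1850 mm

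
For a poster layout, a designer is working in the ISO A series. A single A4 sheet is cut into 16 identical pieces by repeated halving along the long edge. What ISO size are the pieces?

16 = 2^4, so 4 halving steps.
A4 → A5 → … → A8 after 4 steps.

A8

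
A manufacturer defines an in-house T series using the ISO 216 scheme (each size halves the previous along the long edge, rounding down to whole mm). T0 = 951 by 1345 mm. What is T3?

336 × 475 mm

T1: ⌊1345/2⌋ × 951 = 672 × 951 mm
T2: ⌊951/2⌋ × 672 = 475 × 672 mm
T3: ⌊672/2⌋ × 475 = 336 × 475 mm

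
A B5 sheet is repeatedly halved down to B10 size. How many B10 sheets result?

32

B5 = 176 × 250 mm; B10 = 31 × 44 mm.
Each halving step doubles the count; 5 steps from B5 to B10.
2^5 = 32.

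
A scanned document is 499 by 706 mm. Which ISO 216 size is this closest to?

B2 (500 × 707 mm)

Aspect ratio 706/499 ≈ 1.415 — close to the ISO √2 ≈ 1.414.
In the B-series (B0 = 1000 × 1414 mm): B2 = 500 × 707 mm.
Off by 2 mm total — nearest standard size.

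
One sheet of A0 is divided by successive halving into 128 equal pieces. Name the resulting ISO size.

A7

128 = 2^7, so 7 halving steps.
A0 → A1 → … → A7 after 7 steps.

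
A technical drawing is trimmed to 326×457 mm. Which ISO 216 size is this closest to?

C3 (324 × 458 mm)

Aspect ratio 457/326 ≈ 1.402 — close to the ISO √2 ≈ 1.414.
In the C-series (envelope sizes, between A and B): C3 = 324 × 458 mm.
Off by 3 mm total — nearest standard size.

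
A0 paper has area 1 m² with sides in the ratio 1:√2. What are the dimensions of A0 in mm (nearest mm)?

Let the short side be w mm. Then the long side is w√2 and w · w√2 = 10⁶ mm².
w² = 10⁶/√2, so w = 1000 / 2^(1/4) ≈ 840.9 mm; long side = 1000 · 2^(1/4) ≈ 1189.2 mm.

841 × 1189 mm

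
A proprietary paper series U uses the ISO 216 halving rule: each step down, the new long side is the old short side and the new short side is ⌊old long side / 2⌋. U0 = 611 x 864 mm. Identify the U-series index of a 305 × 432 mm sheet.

U2

U0: 611 × 864 mm
U1: 432 × 611 mm
U2: 305 × 432 mm
U3: 216 × 305 mm
→ matches U2.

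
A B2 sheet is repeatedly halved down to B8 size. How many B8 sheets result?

B2 = 500 × 707 mm; B8 = 62 × 88 mm.
Each halving step doubles the count; 6 steps from B2 to B8.
2^6 = 64.

64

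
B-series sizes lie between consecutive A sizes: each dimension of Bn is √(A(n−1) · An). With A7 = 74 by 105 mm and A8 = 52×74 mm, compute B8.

Short side: √(74 · 52) = √3848 ≈ 62.0 → 62 mm
Long side: √(105 · 74) = √7770 ≈ 88.1 → 88 mm

62 × 88 mm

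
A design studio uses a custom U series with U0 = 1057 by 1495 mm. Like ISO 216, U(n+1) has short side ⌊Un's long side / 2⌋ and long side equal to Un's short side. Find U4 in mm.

264 × 373 mm

U1: ⌊1495/2⌋ × 1057 = 747 × 1057 mm
U2: ⌊1057/2⌋ × 747 = 528 × 747 mm
U3: ⌊747/2⌋ × 528 = 373 × 528 mm
U4: ⌊528/2⌋ × 373 = 264 × 373 mm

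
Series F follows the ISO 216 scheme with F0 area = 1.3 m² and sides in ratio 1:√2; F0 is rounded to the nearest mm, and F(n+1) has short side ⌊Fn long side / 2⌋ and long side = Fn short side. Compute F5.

Let F0's short side be w mm. w · w√2 = 1.3 m² = 1,300,000 mm², so w ≈ 958.8 mm and w√2 ≈ 1355.9 mm → F0 = 959 × 1356 mm.
F1: ⌊1356/2⌋ × 959 = 678 × 959 mm
F2: ⌊959/2⌋ × 678 = 479 × 678 mm
F3: ⌊678/2⌋ × 479 = 339 × 479 mm
F4: ⌊479/2⌋ × 339 = 239 × 339 mm
F5: ⌊339/2⌋ × 239 = 169 × 239 mm

169 × 239 mm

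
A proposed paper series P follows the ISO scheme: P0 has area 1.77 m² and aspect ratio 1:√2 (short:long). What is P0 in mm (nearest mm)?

1119 × 1582 mm

Let the short side be w mm. Then w · w√2 = 1.77 m² = 1,770,000 mm².
w² = 1,770,000/√2, so w ≈ 1118.7 mm; long side = w√2 ≈ 1582.1 mm.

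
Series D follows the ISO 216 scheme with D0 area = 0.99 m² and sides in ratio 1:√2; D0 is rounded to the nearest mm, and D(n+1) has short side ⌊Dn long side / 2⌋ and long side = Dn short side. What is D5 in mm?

147 × 209 mm

Let D0's short side be w mm. w · w√2 = 0.99 m² = 990,000 mm², so w ≈ 836.7 mm and w√2 ≈ 1183.2 mm → D0 = 837 × 1183 mm.
D1: ⌊1183/2⌋ × 837 = 591 × 837 mm
D2: ⌊837/2⌋ × 591 = 418 × 591 mm
D3: ⌊591/2⌋ × 418 = 295 × 418 mm
D4: ⌊418/2⌋ × 295 = 209 × 295 mm
D5: ⌊295/2⌋ × 209 = 147 × 209 mm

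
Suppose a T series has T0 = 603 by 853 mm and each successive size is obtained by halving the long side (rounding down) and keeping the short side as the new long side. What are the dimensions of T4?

T1: ⌊853/2⌋ × 603 = 426 × 603 mm
T2: ⌊603/2⌋ × 426 = 301 × 426 mm
T3: ⌊426/2⌋ × 301 = 213 × 301 mm
T4: ⌊301/2⌋ × 213 = 150 × 213 mm

150 × 213 mm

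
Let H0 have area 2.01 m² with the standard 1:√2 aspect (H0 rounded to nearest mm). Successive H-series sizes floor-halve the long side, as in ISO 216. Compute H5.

Let H0's short side be w mm. w · w√2 = 2.01 m² = 2,010,000 mm², so w ≈ 1192.2 mm and w√2 ≈ 1686.0 mm → H0 = 1192 × 1686 mm.
H1: ⌊1686/2⌋ × 1192 = 843 × 1192 mm
H2: ⌊1192/2⌋ × 843 = 596 × 843 mm
H3: ⌊843/2⌋ × 596 = 421 × 596 mm
H4: ⌊596/2⌋ × 421 = 298 × 421 mm
H5: ⌊421/2⌋ × 298 = 210 × 298 mm

210 × 298 mm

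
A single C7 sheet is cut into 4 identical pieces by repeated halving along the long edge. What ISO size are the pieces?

C9

4 = 2^2, so 2 halving steps.
C7 → C8 → … → C9 after 2 steps.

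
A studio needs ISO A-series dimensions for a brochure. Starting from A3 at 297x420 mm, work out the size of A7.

74 × 105 mm

A4: ⌊420/2⌋ × 297 = 210 × 297 mm
A5: ⌊297/2⌋ × 210 = 148 × 210 mm
A6: ⌊210/2⌋ × 148 = 105 × 148 mm
A7: ⌊148/2⌋ × 105 = 74 × 105 mm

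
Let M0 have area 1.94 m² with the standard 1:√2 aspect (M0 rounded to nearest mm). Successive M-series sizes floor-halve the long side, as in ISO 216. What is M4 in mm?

292 × 414 mm

Let M0's short side be w mm. w · w√2 = 1.94 m² = 1,940,000 mm², so w ≈ 1171.2 mm and w√2 ≈ 1656.4 mm → M0 = 1171 × 1656 mm.
M1: ⌊1656/2⌋ × 1171 = 828 × 1171 mm
M2: ⌊1171/2⌋ × 828 = 585 × 828 mm
M3: ⌊828/2⌋ × 585 = 414 × 585 mm
M4: ⌊585/2⌋ × 414 = 292 × 414 mm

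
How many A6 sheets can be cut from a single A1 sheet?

Each ISO step halves the sheet: 1 × A1 → 2 × A2 → 4 × A3 → 8 × A4 → …
From A1 to A6 is 5 halving steps: 2^5 = 32.

32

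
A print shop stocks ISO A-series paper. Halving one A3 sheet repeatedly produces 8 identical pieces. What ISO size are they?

8 = 2^3, so 3 halving steps.
A3 → A4 → … → A6 after 3 steps.

A6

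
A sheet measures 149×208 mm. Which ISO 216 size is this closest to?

Aspect ratio 208/149 ≈ 1.396 (ISO target is √2 ≈ 1.414).
In the A-series (A0 area = 1 m²): A5 = 148 × 210 mm.
Off by 3 mm total — nearest standard size.

A5 (148 × 210 mm)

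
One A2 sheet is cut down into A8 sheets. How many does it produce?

A2 = 420 × 594 mm; A8 = 52 × 74 mm.
Each halving step doubles the count; 6 steps from A2 to A8.
2^6 = 64.

64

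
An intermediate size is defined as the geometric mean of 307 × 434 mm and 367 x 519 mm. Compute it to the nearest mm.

Short side: √(307 · 367) = √112669 ≈ 335.7 → 336 mm
Long side: √(434 · 519) = √225246 ≈ 474.6 → 475 mm

336 × 475 mm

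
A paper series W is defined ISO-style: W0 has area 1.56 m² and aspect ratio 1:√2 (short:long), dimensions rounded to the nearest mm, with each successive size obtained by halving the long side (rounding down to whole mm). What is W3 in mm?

371 × 525 mm

Let W0's short side be w mm. w · w√2 = 1.56 m² = 1,560,000 mm², so w ≈ 1050.3 mm and w√2 ≈ 1485.3 mm → W0 = 1050 × 1485 mm.
W1: ⌊1485/2⌋ × 1050 = 742 × 1050 mm
W2: ⌊1050/2⌋ × 742 = 525 × 742 mm
W3: ⌊742/2⌋ × 525 = 371 × 525 mm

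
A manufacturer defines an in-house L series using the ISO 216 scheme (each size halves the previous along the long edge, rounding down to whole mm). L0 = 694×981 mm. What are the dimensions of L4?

173 × 245 mm

L1: ⌊981/2⌋ × 694 = 490 × 694 mm
L2: ⌊694/2⌋ × 490 = 347 × 490 mm
L3: ⌊490/2⌋ × 347 = 245 × 347 mm
L4: ⌊347/2⌋ × 245 = 173 × 245 mm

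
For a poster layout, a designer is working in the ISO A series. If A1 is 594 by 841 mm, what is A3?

A2: ⌊841/2⌋ × 594 = 420 × 594 mm
A3: ⌊594/2⌋ × 420 = 297 × 420 mm

297 × 420 mm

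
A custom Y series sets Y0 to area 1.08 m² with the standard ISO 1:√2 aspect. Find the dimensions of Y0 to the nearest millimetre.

Let the short side be w mm. Then w · w√2 = 1.08 m² = 1,080,000 mm².
w² = 1,080,000/√2, so w ≈ 873.9 mm; long side = w√2 ≈ 1235.9 mm.

874 × 1236 mm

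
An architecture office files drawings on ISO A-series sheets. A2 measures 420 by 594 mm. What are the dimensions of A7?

A3: ⌊594/2⌋ × 420 = 297 × 420 mm
A4: ⌊420/2⌋ × 297 = 210 × 297 mm
A5: ⌊297/2⌋ × 210 = 148 × 210 mm
A6: ⌊210/2⌋ × 148 = 105 × 148 mm
A7: ⌊148/2⌋ × 105 = 74 × 105 mm

74 × 105 mm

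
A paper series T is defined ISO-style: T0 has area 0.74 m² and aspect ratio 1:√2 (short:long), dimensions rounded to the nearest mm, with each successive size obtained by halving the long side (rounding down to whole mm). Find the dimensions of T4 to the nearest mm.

Let T0's short side be w mm. w · w√2 = 0.74 m² = 740,000 mm², so w ≈ 723.4 mm and w√2 ≈ 1023.0 mm → T0 = 723 × 1023 mm.
T1: ⌊1023/2⌋ × 723 = 511 × 723 mm
T2: ⌊723/2⌋ × 511 = 361 × 511 mm
T3: ⌊511/2⌋ × 361 = 255 × 361 mm
T4: ⌊361/2⌋ × 255 = 180 × 255 mm

180 × 255 mm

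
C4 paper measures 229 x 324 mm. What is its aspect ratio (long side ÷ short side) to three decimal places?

324 / 229 = 1.415
Matches √2 ≈ 1.414 — the ISO 216 defining ratio.

1.415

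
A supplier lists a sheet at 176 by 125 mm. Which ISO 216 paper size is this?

Aspect ratio 176/125 ≈ 1.408 — close to the ISO √2 ≈ 1.414.
In the B-series (B0 = 1000 × 1414 mm): B6 = 125 × 176 mm.

B6 (125 × 176 mm)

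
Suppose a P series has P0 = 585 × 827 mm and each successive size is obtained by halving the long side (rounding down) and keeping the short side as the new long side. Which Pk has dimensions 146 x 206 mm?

P0: 585 × 827 mm
P1: 413 × 585 mm
P2: 292 × 413 mm
P3: 206 × 292 mm
P4: 146 × 206 mm
P5: 103 × 146 mm
→ matches P4.

P4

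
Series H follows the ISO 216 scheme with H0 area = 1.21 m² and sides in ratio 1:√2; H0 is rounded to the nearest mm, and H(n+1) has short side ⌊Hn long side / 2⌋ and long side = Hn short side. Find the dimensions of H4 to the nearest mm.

231 × 327 mm

Let H0's short side be w mm. w · w√2 = 1.21 m² = 1,210,000 mm², so w ≈ 925.0 mm and w√2 ≈ 1308.1 mm → H0 = 925 × 1308 mm.
H1: ⌊1308/2⌋ × 925 = 654 × 925 mm
H2: ⌊925/2⌋ × 654 = 462 × 654 mm
H3: ⌊654/2⌋ × 462 = 327 × 462 mm
H4: ⌊462/2⌋ × 327 = 231 × 327 mm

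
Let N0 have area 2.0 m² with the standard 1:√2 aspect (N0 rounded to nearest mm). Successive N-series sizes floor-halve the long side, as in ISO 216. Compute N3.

420 × 594 mm

Let N0's short side be w mm. w · w√2 = 2.0 m² = 2,000,000 mm², so w ≈ 1189.2 mm and w√2 ≈ 1681.8 mm → N0 = 1189 × 1682 mm.
N1: ⌊1682/2⌋ × 1189 = 841 × 1189 mm
N2: ⌊1189/2⌋ × 841 = 594 × 841 mm
N3: ⌊841/2⌋ × 594 = 420 × 594 mm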